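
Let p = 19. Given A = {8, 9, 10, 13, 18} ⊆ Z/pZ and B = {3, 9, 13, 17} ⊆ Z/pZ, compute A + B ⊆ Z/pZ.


Work in Z/19Z: reduce every sum a + b modulo 19.
Enumerate all 20 pairs:
a = 8: 8+3=11, 8+9=17, 8+13=2, 8+17=6
a = 9: 9+3=12, 9+9=18, 9+13=3, 9+17=7
a = 10: 10+3=13, 10+9=0, 10+13=4, 10+17=8
a = 13: 13+3=16, 13+9=3, 13+13=7, 13+17=11
a = 18: 18+3=2, 18+9=8, 18+13=12, 18+17=16
Distinct residues collected: {0, 2, 3, 4, 6, 7, 8, 11, 12, 13, 16, 17, 18}
|A + B| = 13 (out of 19 total residues).

A + B = {0, 2, 3, 4, 6, 7, 8, 11, 12, 13, 16, 17, 18}


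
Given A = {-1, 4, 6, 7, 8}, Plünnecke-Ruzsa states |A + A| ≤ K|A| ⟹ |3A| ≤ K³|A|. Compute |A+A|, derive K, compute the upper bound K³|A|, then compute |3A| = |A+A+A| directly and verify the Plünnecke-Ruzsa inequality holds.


|A| = 5.
Step 1: Compute A + A by enumerating all 25 pairs.
A + A = {-2, 3, 5, 6, 7, 8, 10, 11, 12, 13, 14, 15, 16}, so |A + A| = 13.
Step 2: Doubling constant K = |A + A|/|A| = 13/5 = 13/5 ≈ 2.6000.
Step 3: Plünnecke-Ruzsa gives |3A| ≤ K³·|A| = (2.6000)³ · 5 ≈ 87.8800.
Step 4: Compute 3A = A + A + A directly by enumerating all triples (a,b,c) ∈ A³; |3A| = 22.
Step 5: Check 22 ≤ 87.8800? Yes ✓.

K = 13/5, Plünnecke-Ruzsa bound K³|A| ≈ 87.8800, |3A| = 22, inequality holds.


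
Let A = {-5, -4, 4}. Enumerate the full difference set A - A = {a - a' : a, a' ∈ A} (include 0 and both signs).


A - A = {a - a' : a, a' ∈ A}.
Compute a - a' for each ordered pair (a, a'):
a = -5: -5--5=0, -5--4=-1, -5-4=-9
a = -4: -4--5=1, -4--4=0, -4-4=-8
a = 4: 4--5=9, 4--4=8, 4-4=0
Collecting distinct values (and noting 0 appears from a-a):
A - A = {-9, -8, -1, 0, 1, 8, 9}
|A - A| = 7

A - A = {-9, -8, -1, 0, 1, 8, 9}


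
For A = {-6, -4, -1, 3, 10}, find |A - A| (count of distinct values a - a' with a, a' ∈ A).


A - A = {a - a' : a, a' ∈ A}; |A| = 5.
Bounds: 2|A|-1 ≤ |A - A| ≤ |A|² - |A| + 1, i.e. 9 ≤ |A - A| ≤ 21.
Note: 0 ∈ A - A always (from a - a). The set is symmetric: if d ∈ A - A then -d ∈ A - A.
Enumerate nonzero differences d = a - a' with a > a' (then include -d):
Positive differences: {2, 3, 4, 5, 7, 9, 11, 14, 16}
Full difference set: {0} ∪ (positive diffs) ∪ (negative diffs).
|A - A| = 1 + 2·9 = 19 (matches direct enumeration: 19).

|A - A| = 19


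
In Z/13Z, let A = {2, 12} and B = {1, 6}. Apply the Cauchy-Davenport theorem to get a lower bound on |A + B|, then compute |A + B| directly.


Cauchy-Davenport: |A + B| ≥ min(p, |A| + |B| - 1) for A, B nonempty in Z/pZ.
|A| = 2, |B| = 2, p = 13.
CD lower bound = min(13, 2 + 2 - 1) = min(13, 3) = 3.
Compute A + B mod 13 directly:
a = 2: 2+1=3, 2+6=8
a = 12: 12+1=0, 12+6=5
A + B = {0, 3, 5, 8}, so |A + B| = 4.
Verify: 4 ≥ 3? Yes ✓.

CD lower bound = 3, actual |A + B| = 4.


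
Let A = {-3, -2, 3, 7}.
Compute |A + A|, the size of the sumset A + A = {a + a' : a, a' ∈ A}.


A + A = {a + a' : a, a' ∈ A}; |A| = 4.
General bounds: 2|A| - 1 ≤ |A + A| ≤ |A|(|A|+1)/2, i.e. 7 ≤ |A + A| ≤ 10.
Lower bound 2|A|-1 is attained iff A is an arithmetic progression.
Enumerate sums a + a' for a ≤ a' (symmetric, so this suffices):
a = -3: -3+-3=-6, -3+-2=-5, -3+3=0, -3+7=4
a = -2: -2+-2=-4, -2+3=1, -2+7=5
a = 3: 3+3=6, 3+7=10
a = 7: 7+7=14
Distinct sums: {-6, -5, -4, 0, 1, 4, 5, 6, 10, 14}
|A + A| = 10

|A + A| = 10


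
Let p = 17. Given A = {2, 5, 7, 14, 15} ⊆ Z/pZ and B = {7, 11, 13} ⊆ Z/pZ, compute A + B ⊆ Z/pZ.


Work in Z/17Z: reduce every sum a + b modulo 17.
Enumerate all 15 pairs:
a = 2: 2+7=9, 2+11=13, 2+13=15
a = 5: 5+7=12, 5+11=16, 5+13=1
a = 7: 7+7=14, 7+11=1, 7+13=3
a = 14: 14+7=4, 14+11=8, 14+13=10
a = 15: 15+7=5, 15+11=9, 15+13=11
Distinct residues collected: {1, 3, 4, 5, 8, 9, 10, 11, 12, 13, 14, 15, 16}
|A + B| = 13 (out of 17 total residues).

A + B = {1, 3, 4, 5, 8, 9, 10, 11, 12, 13, 14, 15, 16}


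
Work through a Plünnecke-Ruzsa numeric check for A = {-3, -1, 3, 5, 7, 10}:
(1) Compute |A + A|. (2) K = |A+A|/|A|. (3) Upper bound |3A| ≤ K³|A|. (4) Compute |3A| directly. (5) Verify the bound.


|A| = 6.
Step 1: Compute A + A by enumerating all 36 pairs.
A + A = {-6, -4, -2, 0, 2, 4, 6, 7, 8, 9, 10, 12, 13, 14, 15, 17, 20}, so |A + A| = 17.
Step 2: Doubling constant K = |A + A|/|A| = 17/6 = 17/6 ≈ 2.8333.
Step 3: Plünnecke-Ruzsa gives |3A| ≤ K³·|A| = (2.8333)³ · 6 ≈ 136.4722.
Step 4: Compute 3A = A + A + A directly by enumerating all triples (a,b,c) ∈ A³; |3A| = 31.
Step 5: Check 31 ≤ 136.4722? Yes ✓.

K = 17/6, Plünnecke-Ruzsa bound K³|A| ≈ 136.4722, |3A| = 31, inequality holds.


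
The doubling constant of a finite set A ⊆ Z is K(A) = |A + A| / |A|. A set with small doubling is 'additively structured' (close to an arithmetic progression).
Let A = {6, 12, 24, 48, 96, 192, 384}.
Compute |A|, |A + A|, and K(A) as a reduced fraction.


|A| = 7.
Compute A + A by enumerating all 49 pairs.
A + A = {12, 18, 24, 30, 36, 48, 54, 60, 72, 96, 102, 108, 120, 144, 192, 198, 204, 216, 240, 288, 384, 390, 396, 408, 432, 480, 576, 768}, so |A + A| = 28.
K = |A + A| / |A| = 28/7 = 4/1 ≈ 4.0000.
Reference: AP of size 7 gives K = 13/7 ≈ 1.8571; a fully generic set of size 7 gives K ≈ 4.0000.

|A| = 7, |A + A| = 28, K = 28/7 = 4/1.


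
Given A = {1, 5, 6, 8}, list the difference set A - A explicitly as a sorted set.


A - A = {a - a' : a, a' ∈ A}.
Compute a - a' for each ordered pair (a, a'):
a = 1: 1-1=0, 1-5=-4, 1-6=-5, 1-8=-7
a = 5: 5-1=4, 5-5=0, 5-6=-1, 5-8=-3
a = 6: 6-1=5, 6-5=1, 6-6=0, 6-8=-2
a = 8: 8-1=7, 8-5=3, 8-6=2, 8-8=0
Collecting distinct values (and noting 0 appears from a-a):
A - A = {-7, -5, -4, -3, -2, -1, 0, 1, 2, 3, 4, 5, 7}
|A - A| = 13

A - A = {-7, -5, -4, -3, -2, -1, 0, 1, 2, 3, 4, 5, 7}


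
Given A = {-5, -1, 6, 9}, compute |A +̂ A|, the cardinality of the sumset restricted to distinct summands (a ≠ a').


Restricted sumset: A +̂ A = {a + a' : a ∈ A, a' ∈ A, a ≠ a'}.
Equivalently, take A + A and drop any sum 2a that is achievable ONLY as a + a for a ∈ A (i.e. sums representable only with equal summands).
Enumerate pairs (a, a') with a < a' (symmetric, so each unordered pair gives one sum; this covers all a ≠ a'):
  -5 + -1 = -6
  -5 + 6 = 1
  -5 + 9 = 4
  -1 + 6 = 5
  -1 + 9 = 8
  6 + 9 = 15
Collected distinct sums: {-6, 1, 4, 5, 8, 15}
|A +̂ A| = 6
(Reference bound: |A +̂ A| ≥ 2|A| - 3 for |A| ≥ 2, with |A| = 4 giving ≥ 5.)

|A +̂ A| = 6


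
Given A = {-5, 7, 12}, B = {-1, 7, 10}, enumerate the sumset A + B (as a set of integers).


A + B = {a + b : a ∈ A, b ∈ B}.
Enumerate all |A|·|B| = 3·3 = 9 pairs (a, b) and collect distinct sums.
a = -5: -5+-1=-6, -5+7=2, -5+10=5
a = 7: 7+-1=6, 7+7=14, 7+10=17
a = 12: 12+-1=11, 12+7=19, 12+10=22
Collecting distinct sums: A + B = {-6, 2, 5, 6, 11, 14, 17, 19, 22}
|A + B| = 9

A + B = {-6, 2, 5, 6, 11, 14, 17, 19, 22}


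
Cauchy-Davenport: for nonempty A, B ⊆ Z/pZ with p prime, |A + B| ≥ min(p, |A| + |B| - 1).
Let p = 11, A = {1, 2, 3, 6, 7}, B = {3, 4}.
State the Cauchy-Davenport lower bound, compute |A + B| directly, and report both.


Cauchy-Davenport: |A + B| ≥ min(p, |A| + |B| - 1) for A, B nonempty in Z/pZ.
|A| = 5, |B| = 2, p = 11.
CD lower bound = min(11, 5 + 2 - 1) = min(11, 6) = 6.
Compute A + B mod 11 directly:
a = 1: 1+3=4, 1+4=5
a = 2: 2+3=5, 2+4=6
a = 3: 3+3=6, 3+4=7
a = 6: 6+3=9, 6+4=10
a = 7: 7+3=10, 7+4=0
A + B = {0, 4, 5, 6, 7, 9, 10}, so |A + B| = 7.
Verify: 7 ≥ 6? Yes ✓.

CD lower bound = 6, actual |A + B| = 7.


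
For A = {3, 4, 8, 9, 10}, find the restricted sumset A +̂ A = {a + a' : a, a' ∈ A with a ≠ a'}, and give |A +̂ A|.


Restricted sumset: A +̂ A = {a + a' : a ∈ A, a' ∈ A, a ≠ a'}.
Equivalently, take A + A and drop any sum 2a that is achievable ONLY as a + a for a ∈ A (i.e. sums representable only with equal summands).
Enumerate pairs (a, a') with a < a' (symmetric, so each unordered pair gives one sum; this covers all a ≠ a'):
  3 + 4 = 7
  3 + 8 = 11
  3 + 9 = 12
  3 + 10 = 13
  4 + 8 = 12
  4 + 9 = 13
  4 + 10 = 14
  8 + 9 = 17
  8 + 10 = 18
  9 + 10 = 19
Collected distinct sums: {7, 11, 12, 13, 14, 17, 18, 19}
|A +̂ A| = 8
(Reference bound: |A +̂ A| ≥ 2|A| - 3 for |A| ≥ 2, with |A| = 5 giving ≥ 7.)

|A +̂ A| = 8


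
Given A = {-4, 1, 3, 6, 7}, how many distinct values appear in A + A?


A + A = {a + a' : a, a' ∈ A}; |A| = 5.
General bounds: 2|A| - 1 ≤ |A + A| ≤ |A|(|A|+1)/2, i.e. 9 ≤ |A + A| ≤ 15.
Lower bound 2|A|-1 is attained iff A is an arithmetic progression.
Enumerate sums a + a' for a ≤ a' (symmetric, so this suffices):
a = -4: -4+-4=-8, -4+1=-3, -4+3=-1, -4+6=2, -4+7=3
a = 1: 1+1=2, 1+3=4, 1+6=7, 1+7=8
a = 3: 3+3=6, 3+6=9, 3+7=10
a = 6: 6+6=12, 6+7=13
a = 7: 7+7=14
Distinct sums: {-8, -3, -1, 2, 3, 4, 6, 7, 8, 9, 10, 12, 13, 14}
|A + A| = 14

|A + A| = 14


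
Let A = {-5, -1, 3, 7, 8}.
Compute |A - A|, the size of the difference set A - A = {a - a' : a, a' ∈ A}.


A - A = {a - a' : a, a' ∈ A}; |A| = 5.
Bounds: 2|A|-1 ≤ |A - A| ≤ |A|² - |A| + 1, i.e. 9 ≤ |A - A| ≤ 21.
Note: 0 ∈ A - A always (from a - a). The set is symmetric: if d ∈ A - A then -d ∈ A - A.
Enumerate nonzero differences d = a - a' with a > a' (then include -d):
Positive differences: {1, 4, 5, 8, 9, 12, 13}
Full difference set: {0} ∪ (positive diffs) ∪ (negative diffs).
|A - A| = 1 + 2·7 = 15 (matches direct enumeration: 15).

|A - A| = 15


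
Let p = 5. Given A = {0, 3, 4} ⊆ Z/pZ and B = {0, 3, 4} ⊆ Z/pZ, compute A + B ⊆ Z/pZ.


Work in Z/5Z: reduce every sum a + b modulo 5.
Enumerate all 9 pairs:
a = 0: 0+0=0, 0+3=3, 0+4=4
a = 3: 3+0=3, 3+3=1, 3+4=2
a = 4: 4+0=4, 4+3=2, 4+4=3
Distinct residues collected: {0, 1, 2, 3, 4}
|A + B| = 5 (out of 5 total residues).

A + B = {0, 1, 2, 3, 4}


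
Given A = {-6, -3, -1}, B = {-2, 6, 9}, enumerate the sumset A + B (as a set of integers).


A + B = {a + b : a ∈ A, b ∈ B}.
Enumerate all |A|·|B| = 3·3 = 9 pairs (a, b) and collect distinct sums.
a = -6: -6+-2=-8, -6+6=0, -6+9=3
a = -3: -3+-2=-5, -3+6=3, -3+9=6
a = -1: -1+-2=-3, -1+6=5, -1+9=8
Collecting distinct sums: A + B = {-8, -5, -3, 0, 3, 5, 6, 8}
|A + B| = 8

A + B = {-8, -5, -3, 0, 3, 5, 6, 8}


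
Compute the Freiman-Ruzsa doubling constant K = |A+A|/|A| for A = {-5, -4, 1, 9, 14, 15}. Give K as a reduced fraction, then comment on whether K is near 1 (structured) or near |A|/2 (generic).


|A| = 6.
Compute A + A by enumerating all 36 pairs.
A + A = {-10, -9, -8, -4, -3, 2, 4, 5, 9, 10, 11, 15, 16, 18, 23, 24, 28, 29, 30}, so |A + A| = 19.
K = |A + A| / |A| = 19/6 (already in lowest terms) ≈ 3.1667.
Reference: AP of size 6 gives K = 11/6 ≈ 1.8333; a fully generic set of size 6 gives K ≈ 3.5000.

|A| = 6, |A + A| = 19, K = 19/6.


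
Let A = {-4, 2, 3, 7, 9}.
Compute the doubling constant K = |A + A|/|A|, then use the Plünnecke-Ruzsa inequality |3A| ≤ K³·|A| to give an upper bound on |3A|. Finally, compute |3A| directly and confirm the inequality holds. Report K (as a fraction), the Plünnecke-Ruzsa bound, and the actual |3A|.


|A| = 5.
Step 1: Compute A + A by enumerating all 25 pairs.
A + A = {-8, -2, -1, 3, 4, 5, 6, 9, 10, 11, 12, 14, 16, 18}, so |A + A| = 14.
Step 2: Doubling constant K = |A + A|/|A| = 14/5 = 14/5 ≈ 2.8000.
Step 3: Plünnecke-Ruzsa gives |3A| ≤ K³·|A| = (2.8000)³ · 5 ≈ 109.7600.
Step 4: Compute 3A = A + A + A directly by enumerating all triples (a,b,c) ∈ A³; |3A| = 27.
Step 5: Check 27 ≤ 109.7600? Yes ✓.

K = 14/5, Plünnecke-Ruzsa bound K³|A| ≈ 109.7600, |3A| = 27, inequality holds.


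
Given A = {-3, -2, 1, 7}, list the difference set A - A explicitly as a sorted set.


A - A = {a - a' : a, a' ∈ A}.
Compute a - a' for each ordered pair (a, a'):
a = -3: -3--3=0, -3--2=-1, -3-1=-4, -3-7=-10
a = -2: -2--3=1, -2--2=0, -2-1=-3, -2-7=-9
a = 1: 1--3=4, 1--2=3, 1-1=0, 1-7=-6
a = 7: 7--3=10, 7--2=9, 7-1=6, 7-7=0
Collecting distinct values (and noting 0 appears from a-a):
A - A = {-10, -9, -6, -4, -3, -1, 0, 1, 3, 4, 6, 9, 10}
|A - A| = 13

A - A = {-10, -9, -6, -4, -3, -1, 0, 1, 3, 4, 6, 9, 10}


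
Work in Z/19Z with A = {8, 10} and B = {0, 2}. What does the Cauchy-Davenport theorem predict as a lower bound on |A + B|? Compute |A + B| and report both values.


Cauchy-Davenport: |A + B| ≥ min(p, |A| + |B| - 1) for A, B nonempty in Z/pZ.
|A| = 2, |B| = 2, p = 19.
CD lower bound = min(19, 2 + 2 - 1) = min(19, 3) = 3.
Compute A + B mod 19 directly:
a = 8: 8+0=8, 8+2=10
a = 10: 10+0=10, 10+2=12
A + B = {8, 10, 12}, so |A + B| = 3.
Verify: 3 ≥ 3? Yes ✓.

CD lower bound = 3, actual |A + B| = 3.


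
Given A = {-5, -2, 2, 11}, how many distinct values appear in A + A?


A + A = {a + a' : a, a' ∈ A}; |A| = 4.
General bounds: 2|A| - 1 ≤ |A + A| ≤ |A|(|A|+1)/2, i.e. 7 ≤ |A + A| ≤ 10.
Lower bound 2|A|-1 is attained iff A is an arithmetic progression.
Enumerate sums a + a' for a ≤ a' (symmetric, so this suffices):
a = -5: -5+-5=-10, -5+-2=-7, -5+2=-3, -5+11=6
a = -2: -2+-2=-4, -2+2=0, -2+11=9
a = 2: 2+2=4, 2+11=13
a = 11: 11+11=22
Distinct sums: {-10, -7, -4, -3, 0, 4, 6, 9, 13, 22}
|A + A| = 10

|A + A| = 10


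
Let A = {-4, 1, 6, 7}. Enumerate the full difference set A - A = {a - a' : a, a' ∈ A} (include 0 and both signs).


A - A = {a - a' : a, a' ∈ A}.
Compute a - a' for each ordered pair (a, a'):
a = -4: -4--4=0, -4-1=-5, -4-6=-10, -4-7=-11
a = 1: 1--4=5, 1-1=0, 1-6=-5, 1-7=-6
a = 6: 6--4=10, 6-1=5, 6-6=0, 6-7=-1
a = 7: 7--4=11, 7-1=6, 7-6=1, 7-7=0
Collecting distinct values (and noting 0 appears from a-a):
A - A = {-11, -10, -6, -5, -1, 0, 1, 5, 6, 10, 11}
|A - A| = 11

A - A = {-11, -10, -6, -5, -1, 0, 1, 5, 6, 10, 11}


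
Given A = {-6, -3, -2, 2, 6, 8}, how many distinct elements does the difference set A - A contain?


A - A = {a - a' : a, a' ∈ A}; |A| = 6.
Bounds: 2|A|-1 ≤ |A - A| ≤ |A|² - |A| + 1, i.e. 11 ≤ |A - A| ≤ 31.
Note: 0 ∈ A - A always (from a - a). The set is symmetric: if d ∈ A - A then -d ∈ A - A.
Enumerate nonzero differences d = a - a' with a > a' (then include -d):
Positive differences: {1, 2, 3, 4, 5, 6, 8, 9, 10, 11, 12, 14}
Full difference set: {0} ∪ (positive diffs) ∪ (negative diffs).
|A - A| = 1 + 2·12 = 25 (matches direct enumeration: 25).

|A - A| = 25


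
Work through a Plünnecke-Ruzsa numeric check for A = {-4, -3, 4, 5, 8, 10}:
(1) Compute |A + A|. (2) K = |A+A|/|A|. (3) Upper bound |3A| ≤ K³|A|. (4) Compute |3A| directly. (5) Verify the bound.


|A| = 6.
Step 1: Compute A + A by enumerating all 36 pairs.
A + A = {-8, -7, -6, 0, 1, 2, 4, 5, 6, 7, 8, 9, 10, 12, 13, 14, 15, 16, 18, 20}, so |A + A| = 20.
Step 2: Doubling constant K = |A + A|/|A| = 20/6 = 20/6 ≈ 3.3333.
Step 3: Plünnecke-Ruzsa gives |3A| ≤ K³·|A| = (3.3333)³ · 6 ≈ 222.2222.
Step 4: Compute 3A = A + A + A directly by enumerating all triples (a,b,c) ∈ A³; |3A| = 37.
Step 5: Check 37 ≤ 222.2222? Yes ✓.

K = 20/6, Plünnecke-Ruzsa bound K³|A| ≈ 222.2222, |3A| = 37, inequality holds.


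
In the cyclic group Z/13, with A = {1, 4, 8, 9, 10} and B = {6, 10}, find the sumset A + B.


Work in Z/13Z: reduce every sum a + b modulo 13.
Enumerate all 10 pairs:
a = 1: 1+6=7, 1+10=11
a = 4: 4+6=10, 4+10=1
a = 8: 8+6=1, 8+10=5
a = 9: 9+6=2, 9+10=6
a = 10: 10+6=3, 10+10=7
Distinct residues collected: {1, 2, 3, 5, 6, 7, 10, 11}
|A + B| = 8 (out of 13 total residues).

A + B = {1, 2, 3, 5, 6, 7, 10, 11}


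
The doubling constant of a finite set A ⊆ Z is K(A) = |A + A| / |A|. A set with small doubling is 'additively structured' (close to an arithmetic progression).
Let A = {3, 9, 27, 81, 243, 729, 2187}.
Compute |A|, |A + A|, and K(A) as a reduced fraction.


|A| = 7.
Compute A + A by enumerating all 49 pairs.
A + A = {6, 12, 18, 30, 36, 54, 84, 90, 108, 162, 246, 252, 270, 324, 486, 732, 738, 756, 810, 972, 1458, 2190, 2196, 2214, 2268, 2430, 2916, 4374}, so |A + A| = 28.
K = |A + A| / |A| = 28/7 = 4/1 ≈ 4.0000.
Reference: AP of size 7 gives K = 13/7 ≈ 1.8571; a fully generic set of size 7 gives K ≈ 4.0000.

|A| = 7, |A + A| = 28, K = 28/7 = 4/1.


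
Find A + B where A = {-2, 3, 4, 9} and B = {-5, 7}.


A + B = {a + b : a ∈ A, b ∈ B}.
Enumerate all |A|·|B| = 4·2 = 8 pairs (a, b) and collect distinct sums.
a = -2: -2+-5=-7, -2+7=5
a = 3: 3+-5=-2, 3+7=10
a = 4: 4+-5=-1, 4+7=11
a = 9: 9+-5=4, 9+7=16
Collecting distinct sums: A + B = {-7, -2, -1, 4, 5, 10, 11, 16}
|A + B| = 8

A + B = {-7, -2, -1, 4, 5, 10, 11, 16}


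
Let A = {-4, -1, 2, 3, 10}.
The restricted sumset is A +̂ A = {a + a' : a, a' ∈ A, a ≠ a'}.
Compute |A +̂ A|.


Restricted sumset: A +̂ A = {a + a' : a ∈ A, a' ∈ A, a ≠ a'}.
Equivalently, take A + A and drop any sum 2a that is achievable ONLY as a + a for a ∈ A (i.e. sums representable only with equal summands).
Enumerate pairs (a, a') with a < a' (symmetric, so each unordered pair gives one sum; this covers all a ≠ a'):
  -4 + -1 = -5
  -4 + 2 = -2
  -4 + 3 = -1
  -4 + 10 = 6
  -1 + 2 = 1
  -1 + 3 = 2
  -1 + 10 = 9
  2 + 3 = 5
  2 + 10 = 12
  3 + 10 = 13
Collected distinct sums: {-5, -2, -1, 1, 2, 5, 6, 9, 12, 13}
|A +̂ A| = 10
(Reference bound: |A +̂ A| ≥ 2|A| - 3 for |A| ≥ 2, with |A| = 5 giving ≥ 7.)

|A +̂ A| = 10


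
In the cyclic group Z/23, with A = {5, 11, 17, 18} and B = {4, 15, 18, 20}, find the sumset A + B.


Work in Z/23Z: reduce every sum a + b modulo 23.
Enumerate all 16 pairs:
a = 5: 5+4=9, 5+15=20, 5+18=0, 5+20=2
a = 11: 11+4=15, 11+15=3, 11+18=6, 11+20=8
a = 17: 17+4=21, 17+15=9, 17+18=12, 17+20=14
a = 18: 18+4=22, 18+15=10, 18+18=13, 18+20=15
Distinct residues collected: {0, 2, 3, 6, 8, 9, 10, 12, 13, 14, 15, 20, 21, 22}
|A + B| = 14 (out of 23 total residues).

A + B = {0, 2, 3, 6, 8, 9, 10, 12, 13, 14, 15, 20, 21, 22}


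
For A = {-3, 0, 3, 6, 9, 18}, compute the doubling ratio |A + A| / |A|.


|A| = 6.
Compute A + A by enumerating all 36 pairs.
A + A = {-6, -3, 0, 3, 6, 9, 12, 15, 18, 21, 24, 27, 36}, so |A + A| = 13.
K = |A + A| / |A| = 13/6 (already in lowest terms) ≈ 2.1667.
Reference: AP of size 6 gives K = 11/6 ≈ 1.8333; a fully generic set of size 6 gives K ≈ 3.5000.

|A| = 6, |A + A| = 13, K = 13/6.


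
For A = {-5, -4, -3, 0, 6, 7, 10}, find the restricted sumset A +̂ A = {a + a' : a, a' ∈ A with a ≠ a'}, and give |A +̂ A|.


Restricted sumset: A +̂ A = {a + a' : a ∈ A, a' ∈ A, a ≠ a'}.
Equivalently, take A + A and drop any sum 2a that is achievable ONLY as a + a for a ∈ A (i.e. sums representable only with equal summands).
Enumerate pairs (a, a') with a < a' (symmetric, so each unordered pair gives one sum; this covers all a ≠ a'):
  -5 + -4 = -9
  -5 + -3 = -8
  -5 + 0 = -5
  -5 + 6 = 1
  -5 + 7 = 2
  -5 + 10 = 5
  -4 + -3 = -7
  -4 + 0 = -4
  -4 + 6 = 2
  -4 + 7 = 3
  -4 + 10 = 6
  -3 + 0 = -3
  -3 + 6 = 3
  -3 + 7 = 4
  -3 + 10 = 7
  0 + 6 = 6
  0 + 7 = 7
  0 + 10 = 10
  6 + 7 = 13
  6 + 10 = 16
  7 + 10 = 17
Collected distinct sums: {-9, -8, -7, -5, -4, -3, 1, 2, 3, 4, 5, 6, 7, 10, 13, 16, 17}
|A +̂ A| = 17
(Reference bound: |A +̂ A| ≥ 2|A| - 3 for |A| ≥ 2, with |A| = 7 giving ≥ 11.)

|A +̂ A| = 17


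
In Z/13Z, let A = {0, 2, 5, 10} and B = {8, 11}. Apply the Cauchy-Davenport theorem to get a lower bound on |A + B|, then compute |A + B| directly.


Cauchy-Davenport: |A + B| ≥ min(p, |A| + |B| - 1) for A, B nonempty in Z/pZ.
|A| = 4, |B| = 2, p = 13.
CD lower bound = min(13, 4 + 2 - 1) = min(13, 5) = 5.
Compute A + B mod 13 directly:
a = 0: 0+8=8, 0+11=11
a = 2: 2+8=10, 2+11=0
a = 5: 5+8=0, 5+11=3
a = 10: 10+8=5, 10+11=8
A + B = {0, 3, 5, 8, 10, 11}, so |A + B| = 6.
Verify: 6 ≥ 5? Yes ✓.

CD lower bound = 5, actual |A + B| = 6.


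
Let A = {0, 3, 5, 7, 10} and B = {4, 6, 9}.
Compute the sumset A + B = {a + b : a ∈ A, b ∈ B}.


A + B = {a + b : a ∈ A, b ∈ B}.
Enumerate all |A|·|B| = 5·3 = 15 pairs (a, b) and collect distinct sums.
a = 0: 0+4=4, 0+6=6, 0+9=9
a = 3: 3+4=7, 3+6=9, 3+9=12
a = 5: 5+4=9, 5+6=11, 5+9=14
a = 7: 7+4=11, 7+6=13, 7+9=16
a = 10: 10+4=14, 10+6=16, 10+9=19
Collecting distinct sums: A + B = {4, 6, 7, 9, 11, 12, 13, 14, 16, 19}
|A + B| = 10

A + B = {4, 6, 7, 9, 11, 12, 13, 14, 16, 19}


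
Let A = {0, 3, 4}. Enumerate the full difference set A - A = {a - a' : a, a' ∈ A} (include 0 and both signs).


A - A = {a - a' : a, a' ∈ A}.
Compute a - a' for each ordered pair (a, a'):
a = 0: 0-0=0, 0-3=-3, 0-4=-4
a = 3: 3-0=3, 3-3=0, 3-4=-1
a = 4: 4-0=4, 4-3=1, 4-4=0
Collecting distinct values (and noting 0 appears from a-a):
A - A = {-4, -3, -1, 0, 1, 3, 4}
|A - A| = 7

A - A = {-4, -3, -1, 0, 1, 3, 4}


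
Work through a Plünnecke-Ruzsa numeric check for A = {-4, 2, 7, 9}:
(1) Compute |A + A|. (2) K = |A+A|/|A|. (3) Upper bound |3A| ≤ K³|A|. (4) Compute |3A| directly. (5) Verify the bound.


|A| = 4.
Step 1: Compute A + A by enumerating all 16 pairs.
A + A = {-8, -2, 3, 4, 5, 9, 11, 14, 16, 18}, so |A + A| = 10.
Step 2: Doubling constant K = |A + A|/|A| = 10/4 = 10/4 ≈ 2.5000.
Step 3: Plünnecke-Ruzsa gives |3A| ≤ K³·|A| = (2.5000)³ · 4 ≈ 62.5000.
Step 4: Compute 3A = A + A + A directly by enumerating all triples (a,b,c) ∈ A³; |3A| = 20.
Step 5: Check 20 ≤ 62.5000? Yes ✓.

K = 10/4, Plünnecke-Ruzsa bound K³|A| ≈ 62.5000, |3A| = 20, inequality holds.


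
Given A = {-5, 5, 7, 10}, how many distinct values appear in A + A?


A + A = {a + a' : a, a' ∈ A}; |A| = 4.
General bounds: 2|A| - 1 ≤ |A + A| ≤ |A|(|A|+1)/2, i.e. 7 ≤ |A + A| ≤ 10.
Lower bound 2|A|-1 is attained iff A is an arithmetic progression.
Enumerate sums a + a' for a ≤ a' (symmetric, so this suffices):
a = -5: -5+-5=-10, -5+5=0, -5+7=2, -5+10=5
a = 5: 5+5=10, 5+7=12, 5+10=15
a = 7: 7+7=14, 7+10=17
a = 10: 10+10=20
Distinct sums: {-10, 0, 2, 5, 10, 12, 14, 15, 17, 20}
|A + A| = 10

|A + A| = 10


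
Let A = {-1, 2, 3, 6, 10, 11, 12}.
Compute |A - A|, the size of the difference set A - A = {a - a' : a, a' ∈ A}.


A - A = {a - a' : a, a' ∈ A}; |A| = 7.
Bounds: 2|A|-1 ≤ |A - A| ≤ |A|² - |A| + 1, i.e. 13 ≤ |A - A| ≤ 43.
Note: 0 ∈ A - A always (from a - a). The set is symmetric: if d ∈ A - A then -d ∈ A - A.
Enumerate nonzero differences d = a - a' with a > a' (then include -d):
Positive differences: {1, 2, 3, 4, 5, 6, 7, 8, 9, 10, 11, 12, 13}
Full difference set: {0} ∪ (positive diffs) ∪ (negative diffs).
|A - A| = 1 + 2·13 = 27 (matches direct enumeration: 27).

|A - A| = 27


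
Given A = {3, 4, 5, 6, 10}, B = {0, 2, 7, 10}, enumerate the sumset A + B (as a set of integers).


A + B = {a + b : a ∈ A, b ∈ B}.
Enumerate all |A|·|B| = 5·4 = 20 pairs (a, b) and collect distinct sums.
a = 3: 3+0=3, 3+2=5, 3+7=10, 3+10=13
a = 4: 4+0=4, 4+2=6, 4+7=11, 4+10=14
a = 5: 5+0=5, 5+2=7, 5+7=12, 5+10=15
a = 6: 6+0=6, 6+2=8, 6+7=13, 6+10=16
a = 10: 10+0=10, 10+2=12, 10+7=17, 10+10=20
Collecting distinct sums: A + B = {3, 4, 5, 6, 7, 8, 10, 11, 12, 13, 14, 15, 16, 17, 20}
|A + B| = 15

A + B = {3, 4, 5, 6, 7, 8, 10, 11, 12, 13, 14, 15, 16, 17, 20}


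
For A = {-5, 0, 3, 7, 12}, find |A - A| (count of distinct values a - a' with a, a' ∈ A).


A - A = {a - a' : a, a' ∈ A}; |A| = 5.
Bounds: 2|A|-1 ≤ |A - A| ≤ |A|² - |A| + 1, i.e. 9 ≤ |A - A| ≤ 21.
Note: 0 ∈ A - A always (from a - a). The set is symmetric: if d ∈ A - A then -d ∈ A - A.
Enumerate nonzero differences d = a - a' with a > a' (then include -d):
Positive differences: {3, 4, 5, 7, 8, 9, 12, 17}
Full difference set: {0} ∪ (positive diffs) ∪ (negative diffs).
|A - A| = 1 + 2·8 = 17 (matches direct enumeration: 17).

|A - A| = 17


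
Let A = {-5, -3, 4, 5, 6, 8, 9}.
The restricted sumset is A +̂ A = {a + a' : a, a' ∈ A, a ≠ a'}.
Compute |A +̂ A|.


Restricted sumset: A +̂ A = {a + a' : a ∈ A, a' ∈ A, a ≠ a'}.
Equivalently, take A + A and drop any sum 2a that is achievable ONLY as a + a for a ∈ A (i.e. sums representable only with equal summands).
Enumerate pairs (a, a') with a < a' (symmetric, so each unordered pair gives one sum; this covers all a ≠ a'):
  -5 + -3 = -8
  -5 + 4 = -1
  -5 + 5 = 0
  -5 + 6 = 1
  -5 + 8 = 3
  -5 + 9 = 4
  -3 + 4 = 1
  -3 + 5 = 2
  -3 + 6 = 3
  -3 + 8 = 5
  -3 + 9 = 6
  4 + 5 = 9
  4 + 6 = 10
  4 + 8 = 12
  4 + 9 = 13
  5 + 6 = 11
  5 + 8 = 13
  5 + 9 = 14
  6 + 8 = 14
  6 + 9 = 15
  8 + 9 = 17
Collected distinct sums: {-8, -1, 0, 1, 2, 3, 4, 5, 6, 9, 10, 11, 12, 13, 14, 15, 17}
|A +̂ A| = 17
(Reference bound: |A +̂ A| ≥ 2|A| - 3 for |A| ≥ 2, with |A| = 7 giving ≥ 11.)

|A +̂ A| = 17


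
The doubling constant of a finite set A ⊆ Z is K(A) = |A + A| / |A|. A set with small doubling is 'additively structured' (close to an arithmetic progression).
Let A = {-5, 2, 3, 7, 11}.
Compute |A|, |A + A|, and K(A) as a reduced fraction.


|A| = 5.
Compute A + A by enumerating all 25 pairs.
A + A = {-10, -3, -2, 2, 4, 5, 6, 9, 10, 13, 14, 18, 22}, so |A + A| = 13.
K = |A + A| / |A| = 13/5 (already in lowest terms) ≈ 2.6000.
Reference: AP of size 5 gives K = 9/5 ≈ 1.8000; a fully generic set of size 5 gives K ≈ 3.0000.

|A| = 5, |A + A| = 13, K = 13/5.


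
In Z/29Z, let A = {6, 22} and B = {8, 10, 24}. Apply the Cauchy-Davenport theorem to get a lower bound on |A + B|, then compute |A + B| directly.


Cauchy-Davenport: |A + B| ≥ min(p, |A| + |B| - 1) for A, B nonempty in Z/pZ.
|A| = 2, |B| = 3, p = 29.
CD lower bound = min(29, 2 + 3 - 1) = min(29, 4) = 4.
Compute A + B mod 29 directly:
a = 6: 6+8=14, 6+10=16, 6+24=1
a = 22: 22+8=1, 22+10=3, 22+24=17
A + B = {1, 3, 14, 16, 17}, so |A + B| = 5.
Verify: 5 ≥ 4? Yes ✓.

CD lower bound = 4, actual |A + B| = 5.


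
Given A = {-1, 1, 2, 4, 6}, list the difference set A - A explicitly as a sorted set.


A - A = {a - a' : a, a' ∈ A}.
Compute a - a' for each ordered pair (a, a'):
a = -1: -1--1=0, -1-1=-2, -1-2=-3, -1-4=-5, -1-6=-7
a = 1: 1--1=2, 1-1=0, 1-2=-1, 1-4=-3, 1-6=-5
a = 2: 2--1=3, 2-1=1, 2-2=0, 2-4=-2, 2-6=-4
a = 4: 4--1=5, 4-1=3, 4-2=2, 4-4=0, 4-6=-2
a = 6: 6--1=7, 6-1=5, 6-2=4, 6-4=2, 6-6=0
Collecting distinct values (and noting 0 appears from a-a):
A - A = {-7, -5, -4, -3, -2, -1, 0, 1, 2, 3, 4, 5, 7}
|A - A| = 13

A - A = {-7, -5, -4, -3, -2, -1, 0, 1, 2, 3, 4, 5, 7}


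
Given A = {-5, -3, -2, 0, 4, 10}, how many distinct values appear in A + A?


A + A = {a + a' : a, a' ∈ A}; |A| = 6.
General bounds: 2|A| - 1 ≤ |A + A| ≤ |A|(|A|+1)/2, i.e. 11 ≤ |A + A| ≤ 21.
Lower bound 2|A|-1 is attained iff A is an arithmetic progression.
Enumerate sums a + a' for a ≤ a' (symmetric, so this suffices):
a = -5: -5+-5=-10, -5+-3=-8, -5+-2=-7, -5+0=-5, -5+4=-1, -5+10=5
a = -3: -3+-3=-6, -3+-2=-5, -3+0=-3, -3+4=1, -3+10=7
a = -2: -2+-2=-4, -2+0=-2, -2+4=2, -2+10=8
a = 0: 0+0=0, 0+4=4, 0+10=10
a = 4: 4+4=8, 4+10=14
a = 10: 10+10=20
Distinct sums: {-10, -8, -7, -6, -5, -4, -3, -2, -1, 0, 1, 2, 4, 5, 7, 8, 10, 14, 20}
|A + A| = 19

|A + A| = 19


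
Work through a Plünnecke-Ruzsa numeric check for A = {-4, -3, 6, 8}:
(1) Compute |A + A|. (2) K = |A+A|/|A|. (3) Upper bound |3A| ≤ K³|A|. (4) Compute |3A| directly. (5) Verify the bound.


|A| = 4.
Step 1: Compute A + A by enumerating all 16 pairs.
A + A = {-8, -7, -6, 2, 3, 4, 5, 12, 14, 16}, so |A + A| = 10.
Step 2: Doubling constant K = |A + A|/|A| = 10/4 = 10/4 ≈ 2.5000.
Step 3: Plünnecke-Ruzsa gives |3A| ≤ K³·|A| = (2.5000)³ · 4 ≈ 62.5000.
Step 4: Compute 3A = A + A + A directly by enumerating all triples (a,b,c) ∈ A³; |3A| = 19.
Step 5: Check 19 ≤ 62.5000? Yes ✓.

K = 10/4, Plünnecke-Ruzsa bound K³|A| ≈ 62.5000, |3A| = 19, inequality holds.


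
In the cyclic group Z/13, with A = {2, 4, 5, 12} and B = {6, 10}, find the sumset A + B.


Work in Z/13Z: reduce every sum a + b modulo 13.
Enumerate all 8 pairs:
a = 2: 2+6=8, 2+10=12
a = 4: 4+6=10, 4+10=1
a = 5: 5+6=11, 5+10=2
a = 12: 12+6=5, 12+10=9
Distinct residues collected: {1, 2, 5, 8, 9, 10, 11, 12}
|A + B| = 8 (out of 13 total residues).

A + B = {1, 2, 5, 8, 9, 10, 11, 12}


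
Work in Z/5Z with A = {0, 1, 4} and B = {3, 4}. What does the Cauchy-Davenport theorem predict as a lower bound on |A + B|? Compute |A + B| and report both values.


Cauchy-Davenport: |A + B| ≥ min(p, |A| + |B| - 1) for A, B nonempty in Z/pZ.
|A| = 3, |B| = 2, p = 5.
CD lower bound = min(5, 3 + 2 - 1) = min(5, 4) = 4.
Compute A + B mod 5 directly:
a = 0: 0+3=3, 0+4=4
a = 1: 1+3=4, 1+4=0
a = 4: 4+3=2, 4+4=3
A + B = {0, 2, 3, 4}, so |A + B| = 4.
Verify: 4 ≥ 4? Yes ✓.

CD lower bound = 4, actual |A + B| = 4.


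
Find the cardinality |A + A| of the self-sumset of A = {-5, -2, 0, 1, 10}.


A + A = {a + a' : a, a' ∈ A}; |A| = 5.
General bounds: 2|A| - 1 ≤ |A + A| ≤ |A|(|A|+1)/2, i.e. 9 ≤ |A + A| ≤ 15.
Lower bound 2|A|-1 is attained iff A is an arithmetic progression.
Enumerate sums a + a' for a ≤ a' (symmetric, so this suffices):
a = -5: -5+-5=-10, -5+-2=-7, -5+0=-5, -5+1=-4, -5+10=5
a = -2: -2+-2=-4, -2+0=-2, -2+1=-1, -2+10=8
a = 0: 0+0=0, 0+1=1, 0+10=10
a = 1: 1+1=2, 1+10=11
a = 10: 10+10=20
Distinct sums: {-10, -7, -5, -4, -2, -1, 0, 1, 2, 5, 8, 10, 11, 20}
|A + A| = 14

|A + A| = 14


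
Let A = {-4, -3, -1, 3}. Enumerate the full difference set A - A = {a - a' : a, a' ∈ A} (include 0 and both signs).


A - A = {a - a' : a, a' ∈ A}.
Compute a - a' for each ordered pair (a, a'):
a = -4: -4--4=0, -4--3=-1, -4--1=-3, -4-3=-7
a = -3: -3--4=1, -3--3=0, -3--1=-2, -3-3=-6
a = -1: -1--4=3, -1--3=2, -1--1=0, -1-3=-4
a = 3: 3--4=7, 3--3=6, 3--1=4, 3-3=0
Collecting distinct values (and noting 0 appears from a-a):
A - A = {-7, -6, -4, -3, -2, -1, 0, 1, 2, 3, 4, 6, 7}
|A - A| = 13

A - A = {-7, -6, -4, -3, -2, -1, 0, 1, 2, 3, 4, 6, 7}


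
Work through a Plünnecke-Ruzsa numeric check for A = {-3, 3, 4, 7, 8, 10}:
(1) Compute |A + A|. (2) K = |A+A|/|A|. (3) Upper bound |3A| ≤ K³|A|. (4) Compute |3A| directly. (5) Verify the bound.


|A| = 6.
Step 1: Compute A + A by enumerating all 36 pairs.
A + A = {-6, 0, 1, 4, 5, 6, 7, 8, 10, 11, 12, 13, 14, 15, 16, 17, 18, 20}, so |A + A| = 18.
Step 2: Doubling constant K = |A + A|/|A| = 18/6 = 18/6 ≈ 3.0000.
Step 3: Plünnecke-Ruzsa gives |3A| ≤ K³·|A| = (3.0000)³ · 6 ≈ 162.0000.
Step 4: Compute 3A = A + A + A directly by enumerating all triples (a,b,c) ∈ A³; |3A| = 31.
Step 5: Check 31 ≤ 162.0000? Yes ✓.

K = 18/6, Plünnecke-Ruzsa bound K³|A| ≈ 162.0000, |3A| = 31, inequality holds.


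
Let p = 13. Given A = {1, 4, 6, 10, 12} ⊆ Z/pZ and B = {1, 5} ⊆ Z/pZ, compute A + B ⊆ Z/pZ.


Work in Z/13Z: reduce every sum a + b modulo 13.
Enumerate all 10 pairs:
a = 1: 1+1=2, 1+5=6
a = 4: 4+1=5, 4+5=9
a = 6: 6+1=7, 6+5=11
a = 10: 10+1=11, 10+5=2
a = 12: 12+1=0, 12+5=4
Distinct residues collected: {0, 2, 4, 5, 6, 7, 9, 11}
|A + B| = 8 (out of 13 total residues).

A + B = {0, 2, 4, 5, 6, 7, 9, 11}


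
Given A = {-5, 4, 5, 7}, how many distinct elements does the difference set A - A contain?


A - A = {a - a' : a, a' ∈ A}; |A| = 4.
Bounds: 2|A|-1 ≤ |A - A| ≤ |A|² - |A| + 1, i.e. 7 ≤ |A - A| ≤ 13.
Note: 0 ∈ A - A always (from a - a). The set is symmetric: if d ∈ A - A then -d ∈ A - A.
Enumerate nonzero differences d = a - a' with a > a' (then include -d):
Positive differences: {1, 2, 3, 9, 10, 12}
Full difference set: {0} ∪ (positive diffs) ∪ (negative diffs).
|A - A| = 1 + 2·6 = 13 (matches direct enumeration: 13).

|A - A| = 13


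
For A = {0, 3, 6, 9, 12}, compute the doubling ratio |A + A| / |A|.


|A| = 5.
Compute A + A by enumerating all 25 pairs.
A + A = {0, 3, 6, 9, 12, 15, 18, 21, 24}, so |A + A| = 9.
K = |A + A| / |A| = 9/5 (already in lowest terms) ≈ 1.8000.
Reference: AP of size 5 gives K = 9/5 ≈ 1.8000; a fully generic set of size 5 gives K ≈ 3.0000.

|A| = 5, |A + A| = 9, K = 9/5.


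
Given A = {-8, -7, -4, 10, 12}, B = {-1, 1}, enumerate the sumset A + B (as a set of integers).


A + B = {a + b : a ∈ A, b ∈ B}.
Enumerate all |A|·|B| = 5·2 = 10 pairs (a, b) and collect distinct sums.
a = -8: -8+-1=-9, -8+1=-7
a = -7: -7+-1=-8, -7+1=-6
a = -4: -4+-1=-5, -4+1=-3
a = 10: 10+-1=9, 10+1=11
a = 12: 12+-1=11, 12+1=13
Collecting distinct sums: A + B = {-9, -8, -7, -6, -5, -3, 9, 11, 13}
|A + B| = 9

A + B = {-9, -8, -7, -6, -5, -3, 9, 11, 13}


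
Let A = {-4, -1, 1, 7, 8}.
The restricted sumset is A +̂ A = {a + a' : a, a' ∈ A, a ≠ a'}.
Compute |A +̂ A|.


Restricted sumset: A +̂ A = {a + a' : a ∈ A, a' ∈ A, a ≠ a'}.
Equivalently, take A + A and drop any sum 2a that is achievable ONLY as a + a for a ∈ A (i.e. sums representable only with equal summands).
Enumerate pairs (a, a') with a < a' (symmetric, so each unordered pair gives one sum; this covers all a ≠ a'):
  -4 + -1 = -5
  -4 + 1 = -3
  -4 + 7 = 3
  -4 + 8 = 4
  -1 + 1 = 0
  -1 + 7 = 6
  -1 + 8 = 7
  1 + 7 = 8
  1 + 8 = 9
  7 + 8 = 15
Collected distinct sums: {-5, -3, 0, 3, 4, 6, 7, 8, 9, 15}
|A +̂ A| = 10
(Reference bound: |A +̂ A| ≥ 2|A| - 3 for |A| ≥ 2, with |A| = 5 giving ≥ 7.)

|A +̂ A| = 10


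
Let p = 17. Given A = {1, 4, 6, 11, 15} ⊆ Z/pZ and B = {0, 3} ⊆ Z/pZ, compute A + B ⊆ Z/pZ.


Work in Z/17Z: reduce every sum a + b modulo 17.
Enumerate all 10 pairs:
a = 1: 1+0=1, 1+3=4
a = 4: 4+0=4, 4+3=7
a = 6: 6+0=6, 6+3=9
a = 11: 11+0=11, 11+3=14
a = 15: 15+0=15, 15+3=1
Distinct residues collected: {1, 4, 6, 7, 9, 11, 14, 15}
|A + B| = 8 (out of 17 total residues).

A + B = {1, 4, 6, 7, 9, 11, 14, 15}


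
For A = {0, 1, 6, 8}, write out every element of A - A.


A - A = {a - a' : a, a' ∈ A}.
Compute a - a' for each ordered pair (a, a'):
a = 0: 0-0=0, 0-1=-1, 0-6=-6, 0-8=-8
a = 1: 1-0=1, 1-1=0, 1-6=-5, 1-8=-7
a = 6: 6-0=6, 6-1=5, 6-6=0, 6-8=-2
a = 8: 8-0=8, 8-1=7, 8-6=2, 8-8=0
Collecting distinct values (and noting 0 appears from a-a):
A - A = {-8, -7, -6, -5, -2, -1, 0, 1, 2, 5, 6, 7, 8}
|A - A| = 13

A - A = {-8, -7, -6, -5, -2, -1, 0, 1, 2, 5, 6, 7, 8}


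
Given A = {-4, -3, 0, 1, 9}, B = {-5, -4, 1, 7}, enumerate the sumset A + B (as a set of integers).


A + B = {a + b : a ∈ A, b ∈ B}.
Enumerate all |A|·|B| = 5·4 = 20 pairs (a, b) and collect distinct sums.
a = -4: -4+-5=-9, -4+-4=-8, -4+1=-3, -4+7=3
a = -3: -3+-5=-8, -3+-4=-7, -3+1=-2, -3+7=4
a = 0: 0+-5=-5, 0+-4=-4, 0+1=1, 0+7=7
a = 1: 1+-5=-4, 1+-4=-3, 1+1=2, 1+7=8
a = 9: 9+-5=4, 9+-4=5, 9+1=10, 9+7=16
Collecting distinct sums: A + B = {-9, -8, -7, -5, -4, -3, -2, 1, 2, 3, 4, 5, 7, 8, 10, 16}
|A + B| = 16

A + B = {-9, -8, -7, -5, -4, -3, -2, 1, 2, 3, 4, 5, 7, 8, 10, 16}


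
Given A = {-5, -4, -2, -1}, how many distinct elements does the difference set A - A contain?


A - A = {a - a' : a, a' ∈ A}; |A| = 4.
Bounds: 2|A|-1 ≤ |A - A| ≤ |A|² - |A| + 1, i.e. 7 ≤ |A - A| ≤ 13.
Note: 0 ∈ A - A always (from a - a). The set is symmetric: if d ∈ A - A then -d ∈ A - A.
Enumerate nonzero differences d = a - a' with a > a' (then include -d):
Positive differences: {1, 2, 3, 4}
Full difference set: {0} ∪ (positive diffs) ∪ (negative diffs).
|A - A| = 1 + 2·4 = 9 (matches direct enumeration: 9).

|A - A| = 9


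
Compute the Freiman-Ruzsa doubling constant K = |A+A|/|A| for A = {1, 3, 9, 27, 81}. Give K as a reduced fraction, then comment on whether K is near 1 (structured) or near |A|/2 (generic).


|A| = 5.
Compute A + A by enumerating all 25 pairs.
A + A = {2, 4, 6, 10, 12, 18, 28, 30, 36, 54, 82, 84, 90, 108, 162}, so |A + A| = 15.
K = |A + A| / |A| = 15/5 = 3/1 ≈ 3.0000.
Reference: AP of size 5 gives K = 9/5 ≈ 1.8000; a fully generic set of size 5 gives K ≈ 3.0000.

|A| = 5, |A + A| = 15, K = 15/5 = 3/1.


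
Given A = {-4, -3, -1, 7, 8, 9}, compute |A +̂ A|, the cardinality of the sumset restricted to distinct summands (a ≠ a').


Restricted sumset: A +̂ A = {a + a' : a ∈ A, a' ∈ A, a ≠ a'}.
Equivalently, take A + A and drop any sum 2a that is achievable ONLY as a + a for a ∈ A (i.e. sums representable only with equal summands).
Enumerate pairs (a, a') with a < a' (symmetric, so each unordered pair gives one sum; this covers all a ≠ a'):
  -4 + -3 = -7
  -4 + -1 = -5
  -4 + 7 = 3
  -4 + 8 = 4
  -4 + 9 = 5
  -3 + -1 = -4
  -3 + 7 = 4
  -3 + 8 = 5
  -3 + 9 = 6
  -1 + 7 = 6
  -1 + 8 = 7
  -1 + 9 = 8
  7 + 8 = 15
  7 + 9 = 16
  8 + 9 = 17
Collected distinct sums: {-7, -5, -4, 3, 4, 5, 6, 7, 8, 15, 16, 17}
|A +̂ A| = 12
(Reference bound: |A +̂ A| ≥ 2|A| - 3 for |A| ≥ 2, with |A| = 6 giving ≥ 9.)

|A +̂ A| = 12


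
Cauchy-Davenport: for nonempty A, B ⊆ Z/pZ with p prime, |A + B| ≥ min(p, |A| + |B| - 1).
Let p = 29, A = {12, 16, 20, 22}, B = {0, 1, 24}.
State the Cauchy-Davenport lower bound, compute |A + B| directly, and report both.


Cauchy-Davenport: |A + B| ≥ min(p, |A| + |B| - 1) for A, B nonempty in Z/pZ.
|A| = 4, |B| = 3, p = 29.
CD lower bound = min(29, 4 + 3 - 1) = min(29, 6) = 6.
Compute A + B mod 29 directly:
a = 12: 12+0=12, 12+1=13, 12+24=7
a = 16: 16+0=16, 16+1=17, 16+24=11
a = 20: 20+0=20, 20+1=21, 20+24=15
a = 22: 22+0=22, 22+1=23, 22+24=17
A + B = {7, 11, 12, 13, 15, 16, 17, 20, 21, 22, 23}, so |A + B| = 11.
Verify: 11 ≥ 6? Yes ✓.

CD lower bound = 6, actual |A + B| = 11.


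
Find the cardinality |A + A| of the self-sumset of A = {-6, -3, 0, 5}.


A + A = {a + a' : a, a' ∈ A}; |A| = 4.
General bounds: 2|A| - 1 ≤ |A + A| ≤ |A|(|A|+1)/2, i.e. 7 ≤ |A + A| ≤ 10.
Lower bound 2|A|-1 is attained iff A is an arithmetic progression.
Enumerate sums a + a' for a ≤ a' (symmetric, so this suffices):
a = -6: -6+-6=-12, -6+-3=-9, -6+0=-6, -6+5=-1
a = -3: -3+-3=-6, -3+0=-3, -3+5=2
a = 0: 0+0=0, 0+5=5
a = 5: 5+5=10
Distinct sums: {-12, -9, -6, -3, -1, 0, 2, 5, 10}
|A + A| = 9

|A + A| = 9


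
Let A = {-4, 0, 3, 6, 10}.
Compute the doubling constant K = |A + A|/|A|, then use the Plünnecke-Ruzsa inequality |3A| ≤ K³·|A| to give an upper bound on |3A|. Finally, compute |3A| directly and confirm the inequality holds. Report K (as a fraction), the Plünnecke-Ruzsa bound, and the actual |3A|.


|A| = 5.
Step 1: Compute A + A by enumerating all 25 pairs.
A + A = {-8, -4, -1, 0, 2, 3, 6, 9, 10, 12, 13, 16, 20}, so |A + A| = 13.
Step 2: Doubling constant K = |A + A|/|A| = 13/5 = 13/5 ≈ 2.6000.
Step 3: Plünnecke-Ruzsa gives |3A| ≤ K³·|A| = (2.6000)³ · 5 ≈ 87.8800.
Step 4: Compute 3A = A + A + A directly by enumerating all triples (a,b,c) ∈ A³; |3A| = 25.
Step 5: Check 25 ≤ 87.8800? Yes ✓.

K = 13/5, Plünnecke-Ruzsa bound K³|A| ≈ 87.8800, |3A| = 25, inequality holds.


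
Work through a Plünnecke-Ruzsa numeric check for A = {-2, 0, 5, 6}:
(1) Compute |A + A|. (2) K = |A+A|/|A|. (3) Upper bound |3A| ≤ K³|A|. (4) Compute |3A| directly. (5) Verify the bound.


|A| = 4.
Step 1: Compute A + A by enumerating all 16 pairs.
A + A = {-4, -2, 0, 3, 4, 5, 6, 10, 11, 12}, so |A + A| = 10.
Step 2: Doubling constant K = |A + A|/|A| = 10/4 = 10/4 ≈ 2.5000.
Step 3: Plünnecke-Ruzsa gives |3A| ≤ K³·|A| = (2.5000)³ · 4 ≈ 62.5000.
Step 4: Compute 3A = A + A + A directly by enumerating all triples (a,b,c) ∈ A³; |3A| = 19.
Step 5: Check 19 ≤ 62.5000? Yes ✓.

K = 10/4, Plünnecke-Ruzsa bound K³|A| ≈ 62.5000, |3A| = 19, inequality holds.


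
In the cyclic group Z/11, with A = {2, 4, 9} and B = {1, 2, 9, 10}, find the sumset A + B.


Work in Z/11Z: reduce every sum a + b modulo 11.
Enumerate all 12 pairs:
a = 2: 2+1=3, 2+2=4, 2+9=0, 2+10=1
a = 4: 4+1=5, 4+2=6, 4+9=2, 4+10=3
a = 9: 9+1=10, 9+2=0, 9+9=7, 9+10=8
Distinct residues collected: {0, 1, 2, 3, 4, 5, 6, 7, 8, 10}
|A + B| = 10 (out of 11 total residues).

A + B = {0, 1, 2, 3, 4, 5, 6, 7, 8, 10}


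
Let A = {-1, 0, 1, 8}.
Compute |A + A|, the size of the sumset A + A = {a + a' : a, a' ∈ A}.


A + A = {a + a' : a, a' ∈ A}; |A| = 4.
General bounds: 2|A| - 1 ≤ |A + A| ≤ |A|(|A|+1)/2, i.e. 7 ≤ |A + A| ≤ 10.
Lower bound 2|A|-1 is attained iff A is an arithmetic progression.
Enumerate sums a + a' for a ≤ a' (symmetric, so this suffices):
a = -1: -1+-1=-2, -1+0=-1, -1+1=0, -1+8=7
a = 0: 0+0=0, 0+1=1, 0+8=8
a = 1: 1+1=2, 1+8=9
a = 8: 8+8=16
Distinct sums: {-2, -1, 0, 1, 2, 7, 8, 9, 16}
|A + A| = 9

|A + A| = 9


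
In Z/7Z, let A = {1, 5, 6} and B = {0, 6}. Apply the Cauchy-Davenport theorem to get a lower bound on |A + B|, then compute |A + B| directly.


Cauchy-Davenport: |A + B| ≥ min(p, |A| + |B| - 1) for A, B nonempty in Z/pZ.
|A| = 3, |B| = 2, p = 7.
CD lower bound = min(7, 3 + 2 - 1) = min(7, 4) = 4.
Compute A + B mod 7 directly:
a = 1: 1+0=1, 1+6=0
a = 5: 5+0=5, 5+6=4
a = 6: 6+0=6, 6+6=5
A + B = {0, 1, 4, 5, 6}, so |A + B| = 5.
Verify: 5 ≥ 4? Yes ✓.

CD lower bound = 4, actual |A + B| = 5.
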